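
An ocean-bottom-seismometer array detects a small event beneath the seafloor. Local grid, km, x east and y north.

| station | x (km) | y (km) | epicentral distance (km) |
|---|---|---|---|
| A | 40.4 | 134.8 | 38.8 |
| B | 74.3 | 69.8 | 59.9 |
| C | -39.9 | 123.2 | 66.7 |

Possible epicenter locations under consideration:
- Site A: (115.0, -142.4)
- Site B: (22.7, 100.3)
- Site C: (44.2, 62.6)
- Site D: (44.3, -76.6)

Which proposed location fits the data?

For each candidate, compare |candidate − station| to the reported distance:
Site A: residuals A 248.3, B 156.2, C 240.8 → max 248.3 km
Site B: residuals A 0.0, B 0.0, C 0.0 → max 0.0 km
Site C: residuals A 33.5, B 29.0, C 37.0 → max 37.0 km
Site D: residuals A 172.6, B 89.5, C 150.1 → max 172.6 km
Only Site B has all residuals ≈ 0.

Site B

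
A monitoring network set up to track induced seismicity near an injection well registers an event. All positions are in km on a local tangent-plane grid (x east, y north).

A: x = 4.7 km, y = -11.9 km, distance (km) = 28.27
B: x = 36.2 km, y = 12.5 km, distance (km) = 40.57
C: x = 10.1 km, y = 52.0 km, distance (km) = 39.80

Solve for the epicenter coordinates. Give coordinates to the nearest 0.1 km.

x ≈ -4.3 km, y ≈ 14.9 km

Circle about each station: (x − 4.7)² + (y + 11.9)² = 28.27²; (x − 36.2)² + (y − 12.5)² = 40.57²; (x − 10.1)² + (y − 52.0)² = 39.80².
Subtracting the A equation from the B and C equations removes the quadratic terms:
63.0 x + 48.8 y = 456.26
10.8 x + 127.8 y = 1857.46
Solving the 2×2 system: x ≈ -4.3, y ≈ 14.9 km.
Check against A (with the unrounded x, y): √((x − 4.7)²+(y + 11.9)²) = 28.27 ≈ 28.27 km. ✓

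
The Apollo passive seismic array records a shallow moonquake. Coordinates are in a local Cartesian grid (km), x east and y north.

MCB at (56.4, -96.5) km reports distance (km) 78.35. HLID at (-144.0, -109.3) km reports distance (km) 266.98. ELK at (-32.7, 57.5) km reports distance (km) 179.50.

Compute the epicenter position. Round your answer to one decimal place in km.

Circle about each station: (x − 56.4)² + (y + 96.5)² = 78.35²; (x + 144.0)² + (y + 109.3)² = 266.98²; (x + 32.7)² + (y − 57.5)² = 179.50².
Subtracting the MCB equation from the HLID and ELK equations removes the quadratic terms:
-400.8 x − 25.6 y = -44950.32
-178.2 x + 308.0 y = -34199.20
Solving the 2×2 system: x ≈ 115.0, y ≈ -44.5 km.

115.0 km east, -44.5 km north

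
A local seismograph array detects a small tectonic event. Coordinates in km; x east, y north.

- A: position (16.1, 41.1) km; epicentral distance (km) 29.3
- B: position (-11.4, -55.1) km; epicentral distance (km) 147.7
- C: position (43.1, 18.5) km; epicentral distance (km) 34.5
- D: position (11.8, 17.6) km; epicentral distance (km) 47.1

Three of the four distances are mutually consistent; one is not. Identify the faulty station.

Solve using three stations at a time. Using A, C, D (subtract circle equations pairwise → linear system) gives (x, y) ≈ (42.9, 53.0).
Distances from that point to each station vs reported:
  A: calculated 29.3 vs reported 29.3 → residual 0.0 km
  B: calculated 121.0 vs reported 147.7 → residual 26.7 km
  C: calculated 34.5 vs reported 34.5 → residual 0.0 km
  D: calculated 47.1 vs reported 47.1 → residual 0.0 km
A, C, D are mutually consistent (residuals ≈ 0); B is off by 26.7 km.

B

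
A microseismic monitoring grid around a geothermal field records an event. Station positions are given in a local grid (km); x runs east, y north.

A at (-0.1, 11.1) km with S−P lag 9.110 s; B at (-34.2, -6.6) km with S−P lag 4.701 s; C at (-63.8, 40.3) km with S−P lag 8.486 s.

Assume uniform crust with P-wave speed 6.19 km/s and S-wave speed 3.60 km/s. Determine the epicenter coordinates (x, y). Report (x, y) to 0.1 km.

(-65.1, -32.7)

Distance from S−P lag: d = Δt · v_P v_S / (v_P − v_S) = Δt · (6.19·3.60)/(6.19−3.60) ≈ 8.6039·Δt.
So d_A = 78.38, d_B = 40.45, d_C = 73.01 km.
Circle about each station: (x + 0.1)² + (y − 11.1)² = 78.38²; (x + 34.2)² + (y + 6.6)² = 40.45²; (x + 63.8)² + (y − 40.3)² = 73.01².
Subtracting the A equation from the B and C equations removes the quadratic terms:
-68.2 x − 35.4 y = 5597.20
-127.4 x + 58.4 y = 6384.27
Solving the 2×2 system: x ≈ -65.1, y ≈ -32.7 km.
Check against A (with the unrounded x, y): √((x + 0.1)²+(y − 11.1)²) = 78.38 ≈ 78.38 km. ✓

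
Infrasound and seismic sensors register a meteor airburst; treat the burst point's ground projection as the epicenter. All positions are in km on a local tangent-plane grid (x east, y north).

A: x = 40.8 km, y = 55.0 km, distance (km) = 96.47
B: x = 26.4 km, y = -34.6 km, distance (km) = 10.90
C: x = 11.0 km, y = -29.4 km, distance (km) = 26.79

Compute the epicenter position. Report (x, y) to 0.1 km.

(35.0, -41.3)

Circle about each station: (x − 40.8)² + (y − 55.0)² = 96.47²; (x − 26.4)² + (y + 34.6)² = 10.90²; (x − 11.0)² + (y + 29.4)² = 26.79².
Subtracting the A equation from the B and C equations removes the quadratic terms:
-28.8 x − 179.2 y = 6392.13
-59.6 x − 168.8 y = 4884.48
Solving the 2×2 system: x ≈ 35.0, y ≈ -41.3 km.
Check against A (with the unrounded x, y): √((x − 40.8)²+(y − 55.0)²) = 96.47 ≈ 96.47 km. ✓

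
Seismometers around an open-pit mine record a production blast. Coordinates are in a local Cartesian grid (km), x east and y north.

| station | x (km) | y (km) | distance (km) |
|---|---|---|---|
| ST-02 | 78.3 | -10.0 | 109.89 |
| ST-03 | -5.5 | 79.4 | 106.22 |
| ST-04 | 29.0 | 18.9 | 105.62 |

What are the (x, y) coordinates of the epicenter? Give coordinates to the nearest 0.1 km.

99.1 km east, 97.9 km north

Circle about each station: (x − 78.3)² + (y + 10.0)² = 109.89²; (x + 5.5)² + (y − 79.4)² = 106.22²; (x − 29.0)² + (y − 18.9)² = 105.62².
Subtracting the ST-02 equation from the ST-03 and ST-04 equations removes the quadratic terms:
-167.6 x + 178.8 y = 896.84
-98.6 x + 57.8 y = -4112.45
Solving the 2×2 system: x ≈ 99.1, y ≈ 97.9 km.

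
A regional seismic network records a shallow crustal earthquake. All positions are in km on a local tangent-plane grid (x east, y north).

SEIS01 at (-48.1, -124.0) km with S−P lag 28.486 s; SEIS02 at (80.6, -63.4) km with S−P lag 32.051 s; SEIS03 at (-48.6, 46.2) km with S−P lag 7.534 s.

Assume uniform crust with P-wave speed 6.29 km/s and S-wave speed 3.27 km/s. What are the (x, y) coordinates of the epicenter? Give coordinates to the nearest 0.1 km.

x ≈ -96.8 km, y ≈ 63.8 km

Distance from S−P lag: d = Δt · v_P v_S / (v_P − v_S) = Δt · (6.29·3.27)/(6.29−3.27) ≈ 6.8107·Δt.
So d_SEIS01 = 194.01, d_SEIS02 = 218.29, d_SEIS03 = 51.31 km.
Circle about each station: (x + 48.1)² + (y + 124.0)² = 194.01²; (x − 80.6)² + (y + 63.4)² = 218.29²; (x + 48.6)² + (y − 46.2)² = 51.31².
Subtracting the SEIS01 equation from the SEIS02 and SEIS03 equations removes the quadratic terms:
257.4 x + 121.2 y = -17184.33
-1.0 x + 340.4 y = 21813.95
Solving the 2×2 system: x ≈ -96.8, y ≈ 63.8 km.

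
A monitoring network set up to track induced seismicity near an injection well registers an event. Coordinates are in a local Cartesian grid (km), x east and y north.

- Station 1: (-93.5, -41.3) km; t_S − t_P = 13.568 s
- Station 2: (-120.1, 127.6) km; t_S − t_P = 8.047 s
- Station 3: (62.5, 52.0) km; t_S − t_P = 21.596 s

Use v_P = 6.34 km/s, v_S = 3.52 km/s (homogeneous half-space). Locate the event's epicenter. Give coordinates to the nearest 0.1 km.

x ≈ -107.9 km, y ≈ 65.1 km

Distance from S−P lag: d = Δt · v_P v_S / (v_P − v_S) = Δt · (6.34·3.52)/(6.34−3.52) ≈ 7.9138·Δt.
So d_Station 1 = 107.37, d_Station 2 = 63.68, d_Station 3 = 170.91 km.
Circle about each station: (x + 93.5)² + (y + 41.3)² = 107.37²; (x + 120.1)² + (y − 127.6)² = 63.68²; (x − 62.5)² + (y − 52.0)² = 170.91².
Subtracting the Station 1 equation from the Station 2 and Station 3 equations removes the quadratic terms:
-53.2 x + 337.8 y = 27731.00
312.0 x + 186.6 y = -21519.60
Solving the 2×2 system: x ≈ -107.9, y ≈ 65.1 km.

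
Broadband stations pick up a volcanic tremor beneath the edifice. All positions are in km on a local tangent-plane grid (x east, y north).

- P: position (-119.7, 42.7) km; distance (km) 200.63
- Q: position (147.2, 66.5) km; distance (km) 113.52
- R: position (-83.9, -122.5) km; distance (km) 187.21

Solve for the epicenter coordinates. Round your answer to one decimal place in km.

x ≈ 71.5 km, y ≈ -18.1 km

Circle about each station: (x + 119.7)² + (y − 42.7)² = 200.63²; (x − 147.2)² + (y − 66.5)² = 113.52²; (x + 83.9)² + (y + 122.5)² = 187.21².
Subtracting pairs of circle equations eliminates x²+y² and gives linear equations (the radical axes):
533.8 x + 47.6 y = 37304.32
71.6 x − 330.4 y = 11098.89
Solving the 2×2 system: x ≈ 71.5, y ≈ -18.1 km.
Check against P (with the unrounded x, y): √((x + 119.7)²+(y − 42.7)²) = 200.63 ≈ 200.63 km. ✓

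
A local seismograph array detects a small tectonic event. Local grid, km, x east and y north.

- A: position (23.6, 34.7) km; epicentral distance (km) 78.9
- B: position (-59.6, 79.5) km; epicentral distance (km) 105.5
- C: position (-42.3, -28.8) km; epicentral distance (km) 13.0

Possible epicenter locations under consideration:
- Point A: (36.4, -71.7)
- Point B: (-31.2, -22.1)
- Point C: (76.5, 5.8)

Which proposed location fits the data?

For each candidate, compare |candidate − station| to the reported distance:
Point A: residuals A 28.3, B 73.6, C 76.6 → max 76.6 km
Point B: residuals A 0.0, B 0.0, C 0.0 → max 0.0 km
Point C: residuals A 18.6, B 49.3, C 110.7 → max 110.7 km
Only Point B has all residuals ≈ 0.

Point B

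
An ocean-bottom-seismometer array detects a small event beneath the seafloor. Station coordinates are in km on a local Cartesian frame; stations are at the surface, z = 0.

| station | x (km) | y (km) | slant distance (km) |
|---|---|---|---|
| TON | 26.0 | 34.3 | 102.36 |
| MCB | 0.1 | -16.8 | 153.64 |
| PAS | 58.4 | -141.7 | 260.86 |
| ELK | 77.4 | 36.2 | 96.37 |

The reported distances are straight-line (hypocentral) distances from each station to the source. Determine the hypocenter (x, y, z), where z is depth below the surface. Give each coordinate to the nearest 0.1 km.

x ≈ 60.4 km, y ≈ 113.2 km, depth ≈ 55.4 km

Each station gives a sphere (x−x_i)² + (y−y_i)² + z² = d_i² (stations at z=0).
Subtracting the TON sphere from MCB and PAS: z² cancels, leaving linear equations in x and y:
-51.8 x − 102.2 y = -14697.92
64.8 x − 352.0 y = -35933.41
Solving: x ≈ 60.398, y ≈ 113.202 km (keep extra digits for the depth step; rounded: 60.4, 113.2).
Then from the TON sphere: z² = 102.36² − (x − 26.0)² − (y − 34.3)² with x = 60.398, y = 113.202, so z ≈ 55.397 ≈ 55.4 km.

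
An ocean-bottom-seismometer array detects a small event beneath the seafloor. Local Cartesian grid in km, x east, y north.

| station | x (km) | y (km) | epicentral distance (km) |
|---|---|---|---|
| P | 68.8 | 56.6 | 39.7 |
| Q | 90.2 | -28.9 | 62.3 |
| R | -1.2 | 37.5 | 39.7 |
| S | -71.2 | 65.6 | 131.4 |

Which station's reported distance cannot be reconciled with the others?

R

Solve using three stations at a time. Using P, Q, S (subtract circle equations pairwise → linear system) gives (x, y) ≈ (52.2, 20.5).
Distances from that point to each station vs reported:
  P: calculated 39.7 vs reported 39.7 → residual 0.0 km
  Q: calculated 62.3 vs reported 62.3 → residual 0.0 km
  R: calculated 56.1 vs reported 39.7 → residual 16.4 km
  S: calculated 131.4 vs reported 131.4 → residual 0.0 km
P, Q, S are mutually consistent (residuals ≈ 0); R is off by 16.4 km.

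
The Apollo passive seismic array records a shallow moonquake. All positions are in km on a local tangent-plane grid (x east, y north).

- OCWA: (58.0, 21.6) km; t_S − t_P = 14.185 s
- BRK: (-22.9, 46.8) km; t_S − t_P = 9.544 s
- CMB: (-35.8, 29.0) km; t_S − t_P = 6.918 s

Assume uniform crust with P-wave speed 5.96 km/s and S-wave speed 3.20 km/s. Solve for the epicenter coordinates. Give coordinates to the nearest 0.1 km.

Distance from S−P lag: d = Δt · v_P v_S / (v_P − v_S) = Δt · (5.96·3.20)/(5.96−3.20) ≈ 6.9101·Δt.
So d_OCWA = 98.02, d_BRK = 65.95, d_CMB = 47.80 km.
Circle about each station: (x − 58.0)² + (y − 21.6)² = 98.02²; (x + 22.9)² + (y − 46.8)² = 65.95²; (x + 35.8)² + (y − 29.0)² = 47.80².
Subtracting pairs of circle equations eliminates x²+y² and gives linear equations (the radical axes):
-161.8 x + 50.4 y = 4142.61
-187.6 x + 14.8 y = 5615.16
Solving the 2×2 system: x ≈ -31.4, y ≈ -18.6 km.

x ≈ -31.4 km, y ≈ -18.6 km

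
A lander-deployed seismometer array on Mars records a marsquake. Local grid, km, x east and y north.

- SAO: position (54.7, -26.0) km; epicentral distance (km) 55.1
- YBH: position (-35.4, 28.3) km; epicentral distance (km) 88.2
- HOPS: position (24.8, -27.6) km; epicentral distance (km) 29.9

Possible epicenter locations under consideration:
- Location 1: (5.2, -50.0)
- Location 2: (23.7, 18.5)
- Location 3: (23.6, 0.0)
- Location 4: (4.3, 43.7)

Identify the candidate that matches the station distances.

For each candidate, compare |candidate − station| to the reported distance:
Location 1: residuals SAO 0.1, YBH 0.0, HOPS 0.1 → max 0.1 km
Location 2: residuals SAO 0.9, YBH 28.3, HOPS 16.2 → max 28.3 km
Location 3: residuals SAO 14.6, YBH 22.8, HOPS 2.3 → max 22.8 km
Location 4: residuals SAO 30.9, YBH 45.6, HOPS 44.3 → max 45.6 km
Only Location 1 has all residuals ≈ 0.

Location 1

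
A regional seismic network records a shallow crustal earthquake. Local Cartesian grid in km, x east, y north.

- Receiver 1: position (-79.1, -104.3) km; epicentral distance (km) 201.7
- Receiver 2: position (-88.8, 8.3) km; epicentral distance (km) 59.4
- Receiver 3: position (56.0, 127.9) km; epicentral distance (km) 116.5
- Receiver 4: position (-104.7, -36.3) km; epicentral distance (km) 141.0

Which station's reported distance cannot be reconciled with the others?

Receiver 2

Solve using three stations at a time. Using Receiver 1, Receiver 3, Receiver 4 (subtract circle equations pairwise → linear system) gives (x, y) ≈ (-56.1, 96.1).
Distances from that point to each station vs reported:
  Receiver 1: calculated 201.7 vs reported 201.7 → residual 0.0 km
  Receiver 2: calculated 93.7 vs reported 59.4 → residual 34.3 km
  Receiver 3: calculated 116.6 vs reported 116.5 → residual 0.1 km
  Receiver 4: calculated 141.0 vs reported 141.0 → residual 0.0 km
Receiver 1, Receiver 3, Receiver 4 are mutually consistent (residuals ≈ 0); Receiver 2 is off by 34.3 km.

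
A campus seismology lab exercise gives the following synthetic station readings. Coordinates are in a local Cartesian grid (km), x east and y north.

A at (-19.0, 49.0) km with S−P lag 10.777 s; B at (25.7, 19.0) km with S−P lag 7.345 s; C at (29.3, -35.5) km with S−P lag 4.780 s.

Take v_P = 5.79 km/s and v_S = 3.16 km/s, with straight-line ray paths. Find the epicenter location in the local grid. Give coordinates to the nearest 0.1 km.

(-1.9, -24.0)

Distance from S−P lag: d = Δt · v_P v_S / (v_P − v_S) = Δt · (5.79·3.16)/(5.79−3.16) ≈ 6.9568·Δt.
So d_A = 74.97, d_B = 51.10, d_C = 33.25 km.
Circle about each station: (x + 19.0)² + (y − 49.0)² = 74.97²; (x − 25.7)² + (y − 19.0)² = 51.10²; (x − 29.3)² + (y + 35.5)² = 33.25².
Subtracting the A equation from the B and C equations removes the quadratic terms:
89.4 x − 60.0 y = 1268.78
96.6 x − 169.0 y = 3871.68
Solving the 2×2 system: x ≈ -1.9, y ≈ -24.0 km.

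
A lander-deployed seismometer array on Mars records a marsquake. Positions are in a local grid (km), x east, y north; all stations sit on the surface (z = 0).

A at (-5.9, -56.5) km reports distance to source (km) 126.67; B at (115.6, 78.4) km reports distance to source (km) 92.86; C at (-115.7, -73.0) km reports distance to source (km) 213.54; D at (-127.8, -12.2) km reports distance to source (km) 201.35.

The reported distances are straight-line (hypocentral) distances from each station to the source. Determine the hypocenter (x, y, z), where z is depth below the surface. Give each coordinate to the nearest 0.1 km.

(58.8, 34.9, 59.2)

Each station gives a sphere (x−x_i)² + (y−y_i)² + z² = d_i² (stations at z=0).
Subtracting the A sphere from B and C: z² cancels, leaving linear equations in x and y:
243.0 x + 269.8 y = 23705.17
-219.6 x − 33.0 y = -14065.61
Solving: x ≈ 58.807, y ≈ 34.896 km (keep extra digits for the depth step; rounded: 58.8, 34.9).
Then from the A sphere: z² = 126.67² − (x + 5.9)² − (y + 56.5)² with x = 58.807, y = 34.896, so z ≈ 59.204 ≈ 59.2 km.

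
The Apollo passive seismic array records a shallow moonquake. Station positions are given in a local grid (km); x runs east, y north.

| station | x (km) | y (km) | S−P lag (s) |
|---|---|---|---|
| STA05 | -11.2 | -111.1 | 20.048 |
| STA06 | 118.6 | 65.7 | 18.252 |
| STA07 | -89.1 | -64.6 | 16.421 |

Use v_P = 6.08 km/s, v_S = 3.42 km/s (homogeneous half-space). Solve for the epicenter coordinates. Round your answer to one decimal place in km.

x ≈ -22.6 km, y ≈ 45.2 km

Distance from S−P lag: d = Δt · v_P v_S / (v_P − v_S) = Δt · (6.08·3.42)/(6.08−3.42) ≈ 7.8171·Δt.
So d_STA05 = 156.72, d_STA06 = 142.68, d_STA07 = 128.37 km.
Circle about each station: (x + 11.2)² + (y + 111.1)² = 156.72²; (x − 118.6)² + (y − 65.7)² = 142.68²; (x + 89.1)² + (y + 64.6)² = 128.37².
Subtracting the STA05 equation from the STA06 and STA07 equations removes the quadratic terms:
259.6 x + 353.6 y = 10117.38
-155.8 x + 93.0 y = 7725.62
Solving the 2×2 system: x ≈ -22.6, y ≈ 45.2 km.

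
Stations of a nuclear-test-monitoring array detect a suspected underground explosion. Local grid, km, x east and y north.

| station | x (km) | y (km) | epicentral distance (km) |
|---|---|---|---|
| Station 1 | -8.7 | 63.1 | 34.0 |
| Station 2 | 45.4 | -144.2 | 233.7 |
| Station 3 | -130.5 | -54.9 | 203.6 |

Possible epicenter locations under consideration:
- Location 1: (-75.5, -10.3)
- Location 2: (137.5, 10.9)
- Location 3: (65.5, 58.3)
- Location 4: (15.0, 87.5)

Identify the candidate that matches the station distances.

Location 4

For each candidate, compare |candidate − station| to the reported distance:
Location 1: residuals Station 1 65.2, Station 2 53.3, Station 3 132.8 → max 132.8 km
Location 2: residuals Station 1 121.2, Station 2 53.3, Station 3 72.4 → max 121.2 km
Location 3: residuals Station 1 40.4, Station 2 30.2, Station 3 22.7 → max 40.4 km
Location 4: residuals Station 1 0.0, Station 2 0.0, Station 3 0.0 → max 0.0 km
Only Location 4 has all residuals ≈ 0.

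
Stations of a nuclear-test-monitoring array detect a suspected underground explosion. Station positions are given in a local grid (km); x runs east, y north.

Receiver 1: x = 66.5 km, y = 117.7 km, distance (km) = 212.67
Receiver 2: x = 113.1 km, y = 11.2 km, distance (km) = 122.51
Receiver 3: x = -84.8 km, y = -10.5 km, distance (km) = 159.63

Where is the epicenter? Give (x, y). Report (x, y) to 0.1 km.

Circle about each station: (x − 66.5)² + (y − 117.7)² = 212.67²; (x − 113.1)² + (y − 11.2)² = 122.51²; (x + 84.8)² + (y + 10.5)² = 159.63².
Subtracting pairs of circle equations eliminates x²+y² and gives linear equations (the radical axes):
93.2 x − 213.0 y = 24861.34
-302.6 x − 256.4 y = 8772.54
Solving the 2×2 system: x ≈ 51.0, y ≈ -94.4 km.

x ≈ 51.0 km, y ≈ -94.4 km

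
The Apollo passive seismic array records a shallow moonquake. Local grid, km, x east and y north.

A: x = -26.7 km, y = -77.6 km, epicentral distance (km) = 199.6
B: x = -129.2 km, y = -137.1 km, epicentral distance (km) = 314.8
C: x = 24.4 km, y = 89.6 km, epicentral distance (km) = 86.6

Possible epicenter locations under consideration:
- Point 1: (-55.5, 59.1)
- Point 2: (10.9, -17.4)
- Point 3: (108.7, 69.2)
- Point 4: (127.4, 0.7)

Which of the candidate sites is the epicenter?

Point 3

For each candidate, compare |candidate − station| to the reported distance:
Point 1: residuals A 59.9, B 105.2, C 1.1 → max 105.2 km
Point 2: residuals A 128.6, B 130.5, C 21.2 → max 130.5 km
Point 3: residuals A 0.1, B 0.1, C 0.1 → max 0.1 km
Point 4: residuals A 26.7, B 23.5, C 49.5 → max 49.5 km
Only Point 3 has all residuals ≈ 0.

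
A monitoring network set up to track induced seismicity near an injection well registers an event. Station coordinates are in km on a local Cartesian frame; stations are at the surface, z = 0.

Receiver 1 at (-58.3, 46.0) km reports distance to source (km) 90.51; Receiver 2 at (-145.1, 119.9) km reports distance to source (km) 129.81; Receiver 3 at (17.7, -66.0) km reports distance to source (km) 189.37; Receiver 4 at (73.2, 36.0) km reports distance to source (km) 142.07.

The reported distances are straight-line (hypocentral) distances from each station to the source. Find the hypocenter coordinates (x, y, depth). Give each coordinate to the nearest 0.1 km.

x ≈ -33.3 km, y ≈ 104.7 km, depth ≈ 64.2 km

Each station gives a sphere (x−x_i)² + (y−y_i)² + z² = d_i² (stations at z=0).
Subtracting the Receiver 1 sphere from Receiver 2 and Receiver 3: z² cancels, leaving linear equations in x and y:
-173.6 x + 147.8 y = 21256.55
152.0 x − 224.0 y = -28514.54
Solving: x ≈ -33.313, y ≈ 104.692 km (keep extra digits for the depth step; rounded: -33.3, 104.7).
Then from the Receiver 1 sphere: z² = 90.51² − (x + 58.3)² − (y − 46.0)² with x = -33.313, y = 104.692, so z ≈ 64.210 ≈ 64.2 km.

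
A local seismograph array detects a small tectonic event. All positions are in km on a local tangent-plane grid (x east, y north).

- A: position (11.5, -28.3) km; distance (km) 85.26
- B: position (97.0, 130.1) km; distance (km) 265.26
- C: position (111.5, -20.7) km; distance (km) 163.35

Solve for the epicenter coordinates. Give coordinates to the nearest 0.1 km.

(-29.6, -103.0)

Circle about each station: (x − 11.5)² + (y + 28.3)² = 85.26²; (x − 97.0)² + (y − 130.1)² = 265.26²; (x − 111.5)² + (y + 20.7)² = 163.35².
Subtracting pairs of circle equations eliminates x²+y² and gives linear equations (the radical axes):
171.0 x + 316.8 y = -37691.73
200.0 x + 15.2 y = -7486.35
Solving the 2×2 system: x ≈ -29.6, y ≈ -103.0 km.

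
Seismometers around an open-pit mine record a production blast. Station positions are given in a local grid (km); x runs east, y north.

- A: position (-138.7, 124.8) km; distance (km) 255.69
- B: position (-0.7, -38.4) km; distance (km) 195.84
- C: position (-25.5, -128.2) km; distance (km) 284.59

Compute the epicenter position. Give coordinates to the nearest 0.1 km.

Circle about each station: (x + 138.7)² + (y − 124.8)² = 255.69²; (x + 0.7)² + (y + 38.4)² = 195.84²; (x + 25.5)² + (y + 128.2)² = 284.59².
Subtracting the A equation from the B and C equations removes the quadratic terms:
276.0 x − 326.4 y = -6313.61
226.4 x − 506.0 y = -33341.33
Solving the 2×2 system: x ≈ 116.9, y ≈ 118.2 km.
Check against A (with the unrounded x, y): √((x + 138.7)²+(y − 124.8)²) = 255.70 ≈ 255.69 km. ✓

(116.9, 118.2)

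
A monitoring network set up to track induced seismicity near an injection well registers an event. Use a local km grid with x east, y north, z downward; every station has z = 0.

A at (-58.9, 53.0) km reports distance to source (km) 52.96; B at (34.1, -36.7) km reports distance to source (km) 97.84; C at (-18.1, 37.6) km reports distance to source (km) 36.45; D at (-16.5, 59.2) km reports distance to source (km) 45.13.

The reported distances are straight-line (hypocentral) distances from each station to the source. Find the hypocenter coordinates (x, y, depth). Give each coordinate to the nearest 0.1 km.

Each station gives a sphere (x−x_i)² + (y−y_i)² + z² = d_i² (stations at z=0).
Subtracting the A sphere from B and C: z² cancels, leaving linear equations in x and y:
186.0 x − 179.4 y = -10536.41
81.6 x − 30.8 y = -3060.68
Solving: x ≈ -25.203, y ≈ 32.601 km (keep extra digits for the depth step; rounded: -25.2, 32.6).
Then from the A sphere: z² = 52.96² − (x + 58.9)² − (y − 53.0)² with x = -25.203, y = 32.601, so z ≈ 35.400 ≈ 35.4 km.

x ≈ -25.2 km, y ≈ 32.6 km, depth ≈ 35.4 km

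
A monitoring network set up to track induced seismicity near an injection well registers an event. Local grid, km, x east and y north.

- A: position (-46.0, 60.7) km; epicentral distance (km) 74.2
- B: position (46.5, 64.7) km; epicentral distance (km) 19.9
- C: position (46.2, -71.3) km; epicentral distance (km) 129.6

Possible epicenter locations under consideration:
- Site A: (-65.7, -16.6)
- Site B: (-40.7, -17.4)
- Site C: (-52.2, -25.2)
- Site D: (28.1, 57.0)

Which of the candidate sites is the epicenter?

For each candidate, compare |candidate − station| to the reported distance:
Site A: residuals A 5.6, B 118.7, C 5.0 → max 118.7 km
Site B: residuals A 4.1, B 99.9, C 27.3 → max 99.9 km
Site C: residuals A 11.9, B 113.6, C 20.9 → max 113.6 km
Site D: residuals A 0.0, B 0.0, C 0.0 → max 0.0 km
Only Site D has all residuals ≈ 0.

Site D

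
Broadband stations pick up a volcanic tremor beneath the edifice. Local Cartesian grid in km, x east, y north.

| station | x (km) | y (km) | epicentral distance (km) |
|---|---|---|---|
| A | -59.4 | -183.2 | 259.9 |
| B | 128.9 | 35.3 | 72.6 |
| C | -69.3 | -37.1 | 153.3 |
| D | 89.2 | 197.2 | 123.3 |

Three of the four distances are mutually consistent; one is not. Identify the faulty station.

D

Solve using three stations at a time. Using A, B, C (subtract circle equations pairwise → linear system) gives (x, y) ≈ (57.6, 48.9).
Distances from that point to each station vs reported:
  A: calculated 259.9 vs reported 259.9 → residual 0.0 km
  B: calculated 72.6 vs reported 72.6 → residual 0.0 km
  C: calculated 153.3 vs reported 153.3 → residual 0.0 km
  D: calculated 151.7 vs reported 123.3 → residual 28.4 km
A, B, C are mutually consistent (residuals ≈ 0); D is off by 28.4 km.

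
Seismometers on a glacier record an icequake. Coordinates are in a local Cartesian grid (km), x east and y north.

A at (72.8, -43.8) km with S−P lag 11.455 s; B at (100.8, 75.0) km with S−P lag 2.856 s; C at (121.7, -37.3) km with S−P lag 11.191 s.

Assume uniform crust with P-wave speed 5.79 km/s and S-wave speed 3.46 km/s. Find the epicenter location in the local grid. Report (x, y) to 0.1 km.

Distance from S−P lag: d = Δt · v_P v_S / (v_P − v_S) = Δt · (5.79·3.46)/(5.79−3.46) ≈ 8.5980·Δt.
So d_A = 98.49, d_B = 24.56, d_C = 96.22 km.
Circle about each station: (x − 72.8)² + (y + 43.8)² = 98.49²; (x − 100.8)² + (y − 75.0)² = 24.56²; (x − 121.7)² + (y + 37.3)² = 96.22².
Subtracting the A equation from the B and C equations removes the quadratic terms:
56.0 x + 237.6 y = 17664.45
97.8 x + 13.0 y = 9425.89
Solving the 2×2 system: x ≈ 89.3, y ≈ 53.3 km.
Check against A (with the unrounded x, y): √((x − 72.8)²+(y + 43.8)²) = 98.49 ≈ 98.49 km. ✓

(89.3, 53.3)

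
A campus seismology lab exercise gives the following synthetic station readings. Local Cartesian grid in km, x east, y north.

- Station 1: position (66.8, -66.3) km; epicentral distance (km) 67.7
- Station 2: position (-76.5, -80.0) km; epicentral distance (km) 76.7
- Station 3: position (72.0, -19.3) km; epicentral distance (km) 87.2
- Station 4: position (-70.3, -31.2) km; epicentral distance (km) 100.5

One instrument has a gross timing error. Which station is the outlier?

Station 4

Solve using three stations at a time. Using Station 1, Station 2, Station 3 (subtract circle equations pairwise → linear system) gives (x, y) ≈ (-0.9, -67.2).
Distances from that point to each station vs reported:
  Station 1: calculated 67.7 vs reported 67.7 → residual 0.0 km
  Station 2: calculated 76.7 vs reported 76.7 → residual 0.0 km
  Station 3: calculated 87.2 vs reported 87.2 → residual 0.0 km
  Station 4: calculated 78.2 vs reported 100.5 → residual 22.3 km
Station 1, Station 2, Station 3 are mutually consistent (residuals ≈ 0); Station 4 is off by 22.3 km.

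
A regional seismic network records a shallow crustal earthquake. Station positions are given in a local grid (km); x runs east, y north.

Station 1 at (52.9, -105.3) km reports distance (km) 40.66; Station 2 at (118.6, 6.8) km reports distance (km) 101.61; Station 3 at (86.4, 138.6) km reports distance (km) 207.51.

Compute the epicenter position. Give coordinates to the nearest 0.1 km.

Circle about each station: (x − 52.9)² + (y + 105.3)² = 40.66²; (x − 118.6)² + (y − 6.8)² = 101.61²; (x − 86.4)² + (y − 138.6)² = 207.51².
Subtracting the Station 1 equation from the Station 2 and Station 3 equations removes the quadratic terms:
131.4 x + 224.2 y = -8445.66
67.0 x + 487.8 y = -28618.74
Solving the 2×2 system: x ≈ 46.8, y ≈ -65.1 km.

(46.8, -65.1)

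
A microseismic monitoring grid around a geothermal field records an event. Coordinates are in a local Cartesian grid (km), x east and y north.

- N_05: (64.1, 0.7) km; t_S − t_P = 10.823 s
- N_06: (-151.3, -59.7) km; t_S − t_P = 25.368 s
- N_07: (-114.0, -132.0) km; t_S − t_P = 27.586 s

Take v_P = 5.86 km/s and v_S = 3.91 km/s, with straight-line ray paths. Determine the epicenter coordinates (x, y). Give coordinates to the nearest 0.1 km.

Distance from S−P lag: d = Δt · v_P v_S / (v_P − v_S) = Δt · (5.86·3.91)/(5.86−3.91) ≈ 11.7501·Δt.
So d_N_05 = 127.17, d_N_06 = 298.08, d_N_07 = 324.14 km.
Circle about each station: (x − 64.1)² + (y − 0.7)² = 127.17²; (x + 151.3)² + (y + 59.7)² = 298.08²; (x + 114.0)² + (y + 132.0)² = 324.14².
Subtracting the N_05 equation from the N_06 and N_07 equations removes the quadratic terms:
-430.8 x − 120.8 y = -50333.00
-356.2 x − 265.4 y = -62583.83
Solving the 2×2 system: x ≈ 81.3, y ≈ 126.7 km.

(81.3, 126.7)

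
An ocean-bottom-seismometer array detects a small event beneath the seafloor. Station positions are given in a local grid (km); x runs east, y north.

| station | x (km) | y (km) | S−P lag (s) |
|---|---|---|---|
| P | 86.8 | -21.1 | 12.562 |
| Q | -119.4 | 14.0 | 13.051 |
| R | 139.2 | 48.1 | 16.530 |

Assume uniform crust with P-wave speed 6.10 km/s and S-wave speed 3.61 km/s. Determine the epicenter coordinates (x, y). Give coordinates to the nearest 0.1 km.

x ≈ -6.7 km, y ≈ 38.9 km

Distance from S−P lag: d = Δt · v_P v_S / (v_P − v_S) = Δt · (6.10·3.61)/(6.10−3.61) ≈ 8.8438·Δt.
So d_P = 111.10, d_Q = 115.42, d_R = 146.19 km.
Circle about each station: (x − 86.8)² + (y + 21.1)² = 111.10²; (x + 119.4)² + (y − 14.0)² = 115.42²; (x − 139.2)² + (y − 48.1)² = 146.19².
Subtracting pairs of circle equations eliminates x²+y² and gives linear equations (the radical axes):
-412.4 x + 70.2 y = 5494.34
104.8 x + 138.4 y = 4682.49
Solving the 2×2 system: x ≈ -6.7, y ≈ 38.9 km.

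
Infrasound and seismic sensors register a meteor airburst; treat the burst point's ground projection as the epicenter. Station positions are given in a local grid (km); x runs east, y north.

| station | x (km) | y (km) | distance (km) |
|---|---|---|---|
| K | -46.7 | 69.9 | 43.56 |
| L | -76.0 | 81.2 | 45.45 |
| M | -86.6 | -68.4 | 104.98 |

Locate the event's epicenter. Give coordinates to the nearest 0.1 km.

(-73.8, 35.8)

Circle about each station: (x + 46.7)² + (y − 69.9)² = 43.56²; (x + 76.0)² + (y − 81.2)² = 45.45²; (x + 86.6)² + (y + 68.4)² = 104.98².
Subtracting the K equation from the L and M equations removes the quadratic terms:
-58.6 x + 22.6 y = 5134.31
-79.8 x − 276.6 y = -4012.11
Solving the 2×2 system: x ≈ -73.8, y ≈ 35.8 km.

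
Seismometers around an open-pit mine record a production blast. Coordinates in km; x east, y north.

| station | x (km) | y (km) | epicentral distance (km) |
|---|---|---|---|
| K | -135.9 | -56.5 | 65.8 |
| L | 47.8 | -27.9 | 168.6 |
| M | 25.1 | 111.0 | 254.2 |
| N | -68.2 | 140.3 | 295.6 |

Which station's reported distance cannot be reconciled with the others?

Solve using three stations at a time. Using K, L, M (subtract circle equations pairwise → linear system) gives (x, y) ≈ (-98.9, -110.9).
Distances from that point to each station vs reported:
  K: calculated 65.7 vs reported 65.8 → residual 0.1 km
  L: calculated 168.6 vs reported 168.6 → residual 0.0 km
  M: calculated 254.2 vs reported 254.2 → residual 0.0 km
  N: calculated 253.0 vs reported 295.6 → residual 42.6 km
K, L, M are mutually consistent (residuals ≈ 0); N is off by 42.6 km.

N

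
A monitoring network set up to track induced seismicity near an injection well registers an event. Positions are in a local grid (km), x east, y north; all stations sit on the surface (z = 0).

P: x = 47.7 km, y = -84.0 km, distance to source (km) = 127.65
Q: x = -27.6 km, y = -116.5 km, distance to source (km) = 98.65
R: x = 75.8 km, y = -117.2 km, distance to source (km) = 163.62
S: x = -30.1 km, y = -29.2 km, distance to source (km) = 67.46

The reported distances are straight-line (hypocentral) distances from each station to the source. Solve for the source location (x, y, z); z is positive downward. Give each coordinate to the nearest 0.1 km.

x ≈ -57.8 km, y ≈ -44.0 km, depth ≈ 59.7 km

Each station gives a sphere (x−x_i)² + (y−y_i)² + z² = d_i² (stations at z=0).
Subtracting the P sphere from Q and R: z² cancels, leaving linear equations in x and y:
-150.6 x − 65.0 y = 11565.42
56.2 x − 66.4 y = -326.79
Solving: x ≈ -57.804, y ≈ -44.003 km (keep extra digits for the depth step; rounded: -57.8, -44.0).
Then from the P sphere: z² = 127.65² − (x − 47.7)² − (y + 84.0)² with x = -57.804, y = -44.003, so z ≈ 59.696 ≈ 59.7 km.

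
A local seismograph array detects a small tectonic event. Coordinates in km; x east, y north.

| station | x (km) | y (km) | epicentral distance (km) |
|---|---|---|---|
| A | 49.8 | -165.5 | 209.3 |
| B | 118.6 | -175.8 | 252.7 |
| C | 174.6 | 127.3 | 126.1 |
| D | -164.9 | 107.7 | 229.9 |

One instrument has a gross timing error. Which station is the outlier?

A

Solve using three stations at a time. Using B, C, D (subtract circle equations pairwise → linear system) gives (x, y) ≈ (62.0, 70.5).
Distances from that point to each station vs reported:
  A: calculated 236.3 vs reported 209.3 → residual 27.0 km
  B: calculated 252.7 vs reported 252.7 → residual 0.0 km
  C: calculated 126.1 vs reported 126.1 → residual 0.0 km
  D: calculated 229.9 vs reported 229.9 → residual 0.0 km
B, C, D are mutually consistent (residuals ≈ 0); A is off by 27.0 km.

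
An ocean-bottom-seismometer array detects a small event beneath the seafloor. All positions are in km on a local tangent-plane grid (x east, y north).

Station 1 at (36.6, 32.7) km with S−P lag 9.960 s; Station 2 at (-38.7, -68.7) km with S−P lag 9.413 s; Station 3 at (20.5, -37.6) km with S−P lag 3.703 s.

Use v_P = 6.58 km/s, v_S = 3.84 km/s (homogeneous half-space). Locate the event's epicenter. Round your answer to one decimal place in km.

(47.5, -58.5)

Distance from S−P lag: d = Δt · v_P v_S / (v_P − v_S) = Δt · (6.58·3.84)/(6.58−3.84) ≈ 9.2216·Δt.
So d_Station 1 = 91.85, d_Station 2 = 86.80, d_Station 3 = 34.15 km.
Circle about each station: (x − 36.6)² + (y − 32.7)² = 91.85²; (x + 38.7)² + (y + 68.7)² = 86.80²; (x − 20.5)² + (y + 37.6)² = 34.15².
Subtracting the Station 1 equation from the Station 2 and Station 3 equations removes the quadratic terms:
-150.6 x − 202.8 y = 4710.71
-32.2 x − 140.6 y = 6695.36
Solving the 2×2 system: x ≈ 47.5, y ≈ -58.5 km.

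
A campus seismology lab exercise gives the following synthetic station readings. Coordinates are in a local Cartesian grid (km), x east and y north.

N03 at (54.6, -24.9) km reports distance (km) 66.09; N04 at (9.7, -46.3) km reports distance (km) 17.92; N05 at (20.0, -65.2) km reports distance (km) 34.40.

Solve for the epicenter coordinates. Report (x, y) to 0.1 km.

Circle about each station: (x − 54.6)² + (y + 24.9)² = 66.09²; (x − 9.7)² + (y + 46.3)² = 17.92²; (x − 20.0)² + (y + 65.2)² = 34.40².
Subtracting the N03 equation from the N04 and N05 equations removes the quadratic terms:
-89.8 x − 42.8 y = 2683.37
-69.2 x − 80.6 y = 4234.40
Solving the 2×2 system: x ≈ -8.2, y ≈ -45.5 km.

-8.2 km east, -45.5 km north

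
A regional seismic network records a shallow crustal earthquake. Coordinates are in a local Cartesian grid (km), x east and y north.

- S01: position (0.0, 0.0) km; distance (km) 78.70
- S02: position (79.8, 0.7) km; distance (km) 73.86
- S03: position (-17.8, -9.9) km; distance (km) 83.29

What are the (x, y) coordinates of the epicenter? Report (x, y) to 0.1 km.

Circle about each station: x² + y² = 78.70²; (x − 79.8)² + (y − 0.7)² = 73.86²; (x + 17.8)² + (y + 9.9)² = 83.29².
Subtracting pairs of circle equations eliminates x²+y² and gives linear equations (the radical axes):
159.6 x + 1.4 y = 7106.92
-35.6 x − 19.8 y = -328.68
Solving the 2×2 system: x ≈ 45.1, y ≈ -64.5 km.

45.1 km east, -64.5 km north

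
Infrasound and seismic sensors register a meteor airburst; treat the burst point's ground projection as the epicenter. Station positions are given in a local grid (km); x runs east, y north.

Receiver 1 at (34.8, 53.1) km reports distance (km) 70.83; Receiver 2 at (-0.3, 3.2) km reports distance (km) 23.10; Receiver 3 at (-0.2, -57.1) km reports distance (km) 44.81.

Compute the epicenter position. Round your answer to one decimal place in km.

(14.3, -14.7)

Circle about each station: (x − 34.8)² + (y − 53.1)² = 70.83²; (x + 0.3)² + (y − 3.2)² = 23.10²; (x + 0.2)² + (y + 57.1)² = 44.81².
Subtracting the Receiver 1 equation from the Receiver 2 and Receiver 3 equations removes the quadratic terms:
-70.2 x − 99.8 y = 462.96
-70.0 x − 220.4 y = 2238.75
Solving the 2×2 system: x ≈ 14.3, y ≈ -14.7 km.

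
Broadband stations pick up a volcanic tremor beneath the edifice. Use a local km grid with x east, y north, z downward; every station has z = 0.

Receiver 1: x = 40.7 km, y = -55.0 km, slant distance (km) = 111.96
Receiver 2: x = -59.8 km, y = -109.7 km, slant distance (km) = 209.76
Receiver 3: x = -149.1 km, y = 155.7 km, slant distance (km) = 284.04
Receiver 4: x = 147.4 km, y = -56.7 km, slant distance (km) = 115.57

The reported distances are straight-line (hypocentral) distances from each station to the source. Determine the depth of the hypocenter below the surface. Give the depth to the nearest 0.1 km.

Each station gives a sphere (x−x_i)² + (y−y_i)² + z² = d_i² (stations at z=0).
Subtracting the Receiver 1 sphere from Receiver 2 and Receiver 3: z² cancels, leaving linear equations in x and y:
-201.0 x − 109.4 y = -20535.58
-379.6 x + 421.4 y = -26351.87
Solving: x ≈ 91.394, y ≈ 19.794 km (keep extra digits for the depth step; rounded: 91.4, 19.8).
Then from the Receiver 1 sphere: z² = 111.96² − (x − 40.7)² − (y + 55.0)² with x = 91.394, y = 19.794, so z ≈ 66.114 ≈ 66.1 km.
Check against Receiver 4 (with the unrounded solution): distance 115.58 ≈ 115.57 km. ✓

depth ≈ 66.1 km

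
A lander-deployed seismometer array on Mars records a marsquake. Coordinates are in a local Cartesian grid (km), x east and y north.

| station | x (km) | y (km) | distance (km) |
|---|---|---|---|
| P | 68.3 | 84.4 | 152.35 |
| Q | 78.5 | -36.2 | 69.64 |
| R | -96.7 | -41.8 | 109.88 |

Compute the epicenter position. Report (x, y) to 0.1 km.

Circle about each station: (x − 68.3)² + (y − 84.4)² = 152.35²; (x − 78.5)² + (y + 36.2)² = 69.64²; (x + 96.7)² + (y + 41.8)² = 109.88².
Subtracting the P equation from the Q and R equations removes the quadratic terms:
20.4 x − 241.2 y = 14045.23
-330.0 x − 252.4 y = 10446.79
Solving the 2×2 system: x ≈ 12.1, y ≈ -57.2 km.

(12.1, -57.2)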